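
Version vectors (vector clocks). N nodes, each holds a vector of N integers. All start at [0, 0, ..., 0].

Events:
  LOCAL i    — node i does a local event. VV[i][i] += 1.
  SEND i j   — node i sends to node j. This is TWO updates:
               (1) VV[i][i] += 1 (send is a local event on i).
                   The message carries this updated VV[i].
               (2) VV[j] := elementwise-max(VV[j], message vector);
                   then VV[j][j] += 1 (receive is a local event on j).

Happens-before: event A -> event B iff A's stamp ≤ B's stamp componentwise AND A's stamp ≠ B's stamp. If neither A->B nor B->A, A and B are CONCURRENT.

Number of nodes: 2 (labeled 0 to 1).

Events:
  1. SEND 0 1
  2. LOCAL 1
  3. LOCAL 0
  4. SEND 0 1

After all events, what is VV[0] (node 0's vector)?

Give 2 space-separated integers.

Initial: VV[0]=[0, 0]
Initial: VV[1]=[0, 0]
Event 1: SEND 0->1: VV[0][0]++ -> VV[0]=[1, 0], msg_vec=[1, 0]; VV[1]=max(VV[1],msg_vec) then VV[1][1]++ -> VV[1]=[1, 1]
Event 2: LOCAL 1: VV[1][1]++ -> VV[1]=[1, 2]
Event 3: LOCAL 0: VV[0][0]++ -> VV[0]=[2, 0]
Event 4: SEND 0->1: VV[0][0]++ -> VV[0]=[3, 0], msg_vec=[3, 0]; VV[1]=max(VV[1],msg_vec) then VV[1][1]++ -> VV[1]=[3, 3]
Final vectors: VV[0]=[3, 0]; VV[1]=[3, 3]

Answer: 3 0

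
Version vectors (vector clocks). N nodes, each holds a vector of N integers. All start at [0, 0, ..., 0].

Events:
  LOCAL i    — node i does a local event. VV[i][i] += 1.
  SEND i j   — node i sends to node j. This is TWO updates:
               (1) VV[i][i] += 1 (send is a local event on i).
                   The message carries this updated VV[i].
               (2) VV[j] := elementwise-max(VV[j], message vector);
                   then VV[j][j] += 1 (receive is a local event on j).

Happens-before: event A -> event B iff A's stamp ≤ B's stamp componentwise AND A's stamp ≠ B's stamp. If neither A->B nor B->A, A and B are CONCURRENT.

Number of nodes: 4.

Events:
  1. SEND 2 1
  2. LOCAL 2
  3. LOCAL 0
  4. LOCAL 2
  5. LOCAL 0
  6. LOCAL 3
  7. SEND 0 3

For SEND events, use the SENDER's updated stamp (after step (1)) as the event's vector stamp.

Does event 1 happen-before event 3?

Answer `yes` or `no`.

Initial: VV[0]=[0, 0, 0, 0]
Initial: VV[1]=[0, 0, 0, 0]
Initial: VV[2]=[0, 0, 0, 0]
Initial: VV[3]=[0, 0, 0, 0]
Event 1: SEND 2->1: VV[2][2]++ -> VV[2]=[0, 0, 1, 0], msg_vec=[0, 0, 1, 0]; VV[1]=max(VV[1],msg_vec) then VV[1][1]++ -> VV[1]=[0, 1, 1, 0]
Event 2: LOCAL 2: VV[2][2]++ -> VV[2]=[0, 0, 2, 0]
Event 3: LOCAL 0: VV[0][0]++ -> VV[0]=[1, 0, 0, 0]
Event 4: LOCAL 2: VV[2][2]++ -> VV[2]=[0, 0, 3, 0]
Event 5: LOCAL 0: VV[0][0]++ -> VV[0]=[2, 0, 0, 0]
Event 6: LOCAL 3: VV[3][3]++ -> VV[3]=[0, 0, 0, 1]
Event 7: SEND 0->3: VV[0][0]++ -> VV[0]=[3, 0, 0, 0], msg_vec=[3, 0, 0, 0]; VV[3]=max(VV[3],msg_vec) then VV[3][3]++ -> VV[3]=[3, 0, 0, 2]
Event 1 stamp: [0, 0, 1, 0]
Event 3 stamp: [1, 0, 0, 0]
[0, 0, 1, 0] <= [1, 0, 0, 0]? False. Equal? False. Happens-before: False

Answer: no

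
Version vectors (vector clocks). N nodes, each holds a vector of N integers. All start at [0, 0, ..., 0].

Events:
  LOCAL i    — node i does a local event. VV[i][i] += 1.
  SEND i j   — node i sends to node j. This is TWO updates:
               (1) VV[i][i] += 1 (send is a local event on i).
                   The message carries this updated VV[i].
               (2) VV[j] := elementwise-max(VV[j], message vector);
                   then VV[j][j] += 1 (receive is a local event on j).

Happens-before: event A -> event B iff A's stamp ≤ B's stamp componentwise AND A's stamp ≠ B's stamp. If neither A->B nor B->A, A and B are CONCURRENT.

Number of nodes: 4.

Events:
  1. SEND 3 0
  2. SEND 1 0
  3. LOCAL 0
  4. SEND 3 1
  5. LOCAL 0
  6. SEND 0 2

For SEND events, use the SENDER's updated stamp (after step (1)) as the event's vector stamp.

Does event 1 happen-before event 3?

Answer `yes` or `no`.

Answer: yes

Derivation:
Initial: VV[0]=[0, 0, 0, 0]
Initial: VV[1]=[0, 0, 0, 0]
Initial: VV[2]=[0, 0, 0, 0]
Initial: VV[3]=[0, 0, 0, 0]
Event 1: SEND 3->0: VV[3][3]++ -> VV[3]=[0, 0, 0, 1], msg_vec=[0, 0, 0, 1]; VV[0]=max(VV[0],msg_vec) then VV[0][0]++ -> VV[0]=[1, 0, 0, 1]
Event 2: SEND 1->0: VV[1][1]++ -> VV[1]=[0, 1, 0, 0], msg_vec=[0, 1, 0, 0]; VV[0]=max(VV[0],msg_vec) then VV[0][0]++ -> VV[0]=[2, 1, 0, 1]
Event 3: LOCAL 0: VV[0][0]++ -> VV[0]=[3, 1, 0, 1]
Event 4: SEND 3->1: VV[3][3]++ -> VV[3]=[0, 0, 0, 2], msg_vec=[0, 0, 0, 2]; VV[1]=max(VV[1],msg_vec) then VV[1][1]++ -> VV[1]=[0, 2, 0, 2]
Event 5: LOCAL 0: VV[0][0]++ -> VV[0]=[4, 1, 0, 1]
Event 6: SEND 0->2: VV[0][0]++ -> VV[0]=[5, 1, 0, 1], msg_vec=[5, 1, 0, 1]; VV[2]=max(VV[2],msg_vec) then VV[2][2]++ -> VV[2]=[5, 1, 1, 1]
Event 1 stamp: [0, 0, 0, 1]
Event 3 stamp: [3, 1, 0, 1]
[0, 0, 0, 1] <= [3, 1, 0, 1]? True. Equal? False. Happens-before: True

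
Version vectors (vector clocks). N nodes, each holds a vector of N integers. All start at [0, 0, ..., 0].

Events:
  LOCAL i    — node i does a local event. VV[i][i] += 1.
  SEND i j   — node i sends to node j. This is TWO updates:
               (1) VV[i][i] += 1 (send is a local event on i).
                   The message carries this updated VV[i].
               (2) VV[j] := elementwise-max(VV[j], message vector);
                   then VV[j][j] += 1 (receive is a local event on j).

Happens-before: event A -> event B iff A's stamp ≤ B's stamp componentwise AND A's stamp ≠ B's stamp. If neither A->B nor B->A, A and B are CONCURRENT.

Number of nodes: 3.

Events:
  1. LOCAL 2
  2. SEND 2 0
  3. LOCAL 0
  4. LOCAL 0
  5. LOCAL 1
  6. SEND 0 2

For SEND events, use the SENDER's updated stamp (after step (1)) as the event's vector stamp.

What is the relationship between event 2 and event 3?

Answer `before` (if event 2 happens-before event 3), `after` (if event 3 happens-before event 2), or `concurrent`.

Initial: VV[0]=[0, 0, 0]
Initial: VV[1]=[0, 0, 0]
Initial: VV[2]=[0, 0, 0]
Event 1: LOCAL 2: VV[2][2]++ -> VV[2]=[0, 0, 1]
Event 2: SEND 2->0: VV[2][2]++ -> VV[2]=[0, 0, 2], msg_vec=[0, 0, 2]; VV[0]=max(VV[0],msg_vec) then VV[0][0]++ -> VV[0]=[1, 0, 2]
Event 3: LOCAL 0: VV[0][0]++ -> VV[0]=[2, 0, 2]
Event 4: LOCAL 0: VV[0][0]++ -> VV[0]=[3, 0, 2]
Event 5: LOCAL 1: VV[1][1]++ -> VV[1]=[0, 1, 0]
Event 6: SEND 0->2: VV[0][0]++ -> VV[0]=[4, 0, 2], msg_vec=[4, 0, 2]; VV[2]=max(VV[2],msg_vec) then VV[2][2]++ -> VV[2]=[4, 0, 3]
Event 2 stamp: [0, 0, 2]
Event 3 stamp: [2, 0, 2]
[0, 0, 2] <= [2, 0, 2]? True
[2, 0, 2] <= [0, 0, 2]? False
Relation: before

Answer: before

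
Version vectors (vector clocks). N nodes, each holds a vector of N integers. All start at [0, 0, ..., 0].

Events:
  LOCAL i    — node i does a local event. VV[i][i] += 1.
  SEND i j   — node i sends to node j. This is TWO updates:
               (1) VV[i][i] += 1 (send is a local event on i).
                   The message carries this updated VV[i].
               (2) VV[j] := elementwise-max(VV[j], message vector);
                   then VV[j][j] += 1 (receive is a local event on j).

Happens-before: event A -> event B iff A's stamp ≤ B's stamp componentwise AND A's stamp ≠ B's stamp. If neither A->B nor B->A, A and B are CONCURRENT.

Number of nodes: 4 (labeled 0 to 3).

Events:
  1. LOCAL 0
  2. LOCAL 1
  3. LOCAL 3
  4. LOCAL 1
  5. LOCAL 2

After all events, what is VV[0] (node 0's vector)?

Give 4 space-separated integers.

Initial: VV[0]=[0, 0, 0, 0]
Initial: VV[1]=[0, 0, 0, 0]
Initial: VV[2]=[0, 0, 0, 0]
Initial: VV[3]=[0, 0, 0, 0]
Event 1: LOCAL 0: VV[0][0]++ -> VV[0]=[1, 0, 0, 0]
Event 2: LOCAL 1: VV[1][1]++ -> VV[1]=[0, 1, 0, 0]
Event 3: LOCAL 3: VV[3][3]++ -> VV[3]=[0, 0, 0, 1]
Event 4: LOCAL 1: VV[1][1]++ -> VV[1]=[0, 2, 0, 0]
Event 5: LOCAL 2: VV[2][2]++ -> VV[2]=[0, 0, 1, 0]
Final vectors: VV[0]=[1, 0, 0, 0]; VV[1]=[0, 2, 0, 0]; VV[2]=[0, 0, 1, 0]; VV[3]=[0, 0, 0, 1]

Answer: 1 0 0 0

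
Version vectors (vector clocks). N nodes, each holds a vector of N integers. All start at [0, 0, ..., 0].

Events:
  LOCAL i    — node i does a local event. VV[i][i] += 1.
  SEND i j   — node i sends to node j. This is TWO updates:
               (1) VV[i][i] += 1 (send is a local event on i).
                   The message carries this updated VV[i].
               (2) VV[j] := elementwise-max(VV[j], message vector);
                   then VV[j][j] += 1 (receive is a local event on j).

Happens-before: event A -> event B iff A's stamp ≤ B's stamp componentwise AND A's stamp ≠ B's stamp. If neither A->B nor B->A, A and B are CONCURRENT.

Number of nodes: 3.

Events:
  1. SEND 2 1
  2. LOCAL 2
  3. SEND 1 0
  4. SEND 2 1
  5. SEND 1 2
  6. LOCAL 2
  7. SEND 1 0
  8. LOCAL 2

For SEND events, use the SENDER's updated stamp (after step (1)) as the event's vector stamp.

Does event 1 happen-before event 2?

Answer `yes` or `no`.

Initial: VV[0]=[0, 0, 0]
Initial: VV[1]=[0, 0, 0]
Initial: VV[2]=[0, 0, 0]
Event 1: SEND 2->1: VV[2][2]++ -> VV[2]=[0, 0, 1], msg_vec=[0, 0, 1]; VV[1]=max(VV[1],msg_vec) then VV[1][1]++ -> VV[1]=[0, 1, 1]
Event 2: LOCAL 2: VV[2][2]++ -> VV[2]=[0, 0, 2]
Event 3: SEND 1->0: VV[1][1]++ -> VV[1]=[0, 2, 1], msg_vec=[0, 2, 1]; VV[0]=max(VV[0],msg_vec) then VV[0][0]++ -> VV[0]=[1, 2, 1]
Event 4: SEND 2->1: VV[2][2]++ -> VV[2]=[0, 0, 3], msg_vec=[0, 0, 3]; VV[1]=max(VV[1],msg_vec) then VV[1][1]++ -> VV[1]=[0, 3, 3]
Event 5: SEND 1->2: VV[1][1]++ -> VV[1]=[0, 4, 3], msg_vec=[0, 4, 3]; VV[2]=max(VV[2],msg_vec) then VV[2][2]++ -> VV[2]=[0, 4, 4]
Event 6: LOCAL 2: VV[2][2]++ -> VV[2]=[0, 4, 5]
Event 7: SEND 1->0: VV[1][1]++ -> VV[1]=[0, 5, 3], msg_vec=[0, 5, 3]; VV[0]=max(VV[0],msg_vec) then VV[0][0]++ -> VV[0]=[2, 5, 3]
Event 8: LOCAL 2: VV[2][2]++ -> VV[2]=[0, 4, 6]
Event 1 stamp: [0, 0, 1]
Event 2 stamp: [0, 0, 2]
[0, 0, 1] <= [0, 0, 2]? True. Equal? False. Happens-before: True

Answer: yes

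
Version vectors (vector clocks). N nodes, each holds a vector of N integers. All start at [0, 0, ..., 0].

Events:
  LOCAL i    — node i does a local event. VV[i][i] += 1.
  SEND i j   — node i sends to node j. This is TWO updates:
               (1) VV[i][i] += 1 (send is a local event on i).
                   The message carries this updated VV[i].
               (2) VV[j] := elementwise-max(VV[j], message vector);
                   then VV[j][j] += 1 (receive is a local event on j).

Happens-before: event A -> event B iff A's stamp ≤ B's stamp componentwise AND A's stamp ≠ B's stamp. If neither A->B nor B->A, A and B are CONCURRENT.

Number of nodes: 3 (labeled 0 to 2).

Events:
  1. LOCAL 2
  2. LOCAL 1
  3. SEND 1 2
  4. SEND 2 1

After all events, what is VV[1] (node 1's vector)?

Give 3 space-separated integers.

Answer: 0 3 3

Derivation:
Initial: VV[0]=[0, 0, 0]
Initial: VV[1]=[0, 0, 0]
Initial: VV[2]=[0, 0, 0]
Event 1: LOCAL 2: VV[2][2]++ -> VV[2]=[0, 0, 1]
Event 2: LOCAL 1: VV[1][1]++ -> VV[1]=[0, 1, 0]
Event 3: SEND 1->2: VV[1][1]++ -> VV[1]=[0, 2, 0], msg_vec=[0, 2, 0]; VV[2]=max(VV[2],msg_vec) then VV[2][2]++ -> VV[2]=[0, 2, 2]
Event 4: SEND 2->1: VV[2][2]++ -> VV[2]=[0, 2, 3], msg_vec=[0, 2, 3]; VV[1]=max(VV[1],msg_vec) then VV[1][1]++ -> VV[1]=[0, 3, 3]
Final vectors: VV[0]=[0, 0, 0]; VV[1]=[0, 3, 3]; VV[2]=[0, 2, 3]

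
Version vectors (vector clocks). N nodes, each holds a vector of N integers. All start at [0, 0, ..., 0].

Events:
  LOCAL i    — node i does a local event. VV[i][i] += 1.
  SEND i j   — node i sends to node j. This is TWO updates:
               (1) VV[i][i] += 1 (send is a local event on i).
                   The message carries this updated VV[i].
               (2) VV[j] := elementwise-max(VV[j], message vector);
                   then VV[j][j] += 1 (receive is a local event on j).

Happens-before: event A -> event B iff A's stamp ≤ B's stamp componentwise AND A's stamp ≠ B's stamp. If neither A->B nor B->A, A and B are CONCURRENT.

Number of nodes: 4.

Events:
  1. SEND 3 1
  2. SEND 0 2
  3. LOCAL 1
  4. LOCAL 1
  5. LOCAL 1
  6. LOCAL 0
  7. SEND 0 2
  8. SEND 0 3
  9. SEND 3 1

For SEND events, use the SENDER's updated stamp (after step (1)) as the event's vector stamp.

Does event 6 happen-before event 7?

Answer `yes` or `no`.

Answer: yes

Derivation:
Initial: VV[0]=[0, 0, 0, 0]
Initial: VV[1]=[0, 0, 0, 0]
Initial: VV[2]=[0, 0, 0, 0]
Initial: VV[3]=[0, 0, 0, 0]
Event 1: SEND 3->1: VV[3][3]++ -> VV[3]=[0, 0, 0, 1], msg_vec=[0, 0, 0, 1]; VV[1]=max(VV[1],msg_vec) then VV[1][1]++ -> VV[1]=[0, 1, 0, 1]
Event 2: SEND 0->2: VV[0][0]++ -> VV[0]=[1, 0, 0, 0], msg_vec=[1, 0, 0, 0]; VV[2]=max(VV[2],msg_vec) then VV[2][2]++ -> VV[2]=[1, 0, 1, 0]
Event 3: LOCAL 1: VV[1][1]++ -> VV[1]=[0, 2, 0, 1]
Event 4: LOCAL 1: VV[1][1]++ -> VV[1]=[0, 3, 0, 1]
Event 5: LOCAL 1: VV[1][1]++ -> VV[1]=[0, 4, 0, 1]
Event 6: LOCAL 0: VV[0][0]++ -> VV[0]=[2, 0, 0, 0]
Event 7: SEND 0->2: VV[0][0]++ -> VV[0]=[3, 0, 0, 0], msg_vec=[3, 0, 0, 0]; VV[2]=max(VV[2],msg_vec) then VV[2][2]++ -> VV[2]=[3, 0, 2, 0]
Event 8: SEND 0->3: VV[0][0]++ -> VV[0]=[4, 0, 0, 0], msg_vec=[4, 0, 0, 0]; VV[3]=max(VV[3],msg_vec) then VV[3][3]++ -> VV[3]=[4, 0, 0, 2]
Event 9: SEND 3->1: VV[3][3]++ -> VV[3]=[4, 0, 0, 3], msg_vec=[4, 0, 0, 3]; VV[1]=max(VV[1],msg_vec) then VV[1][1]++ -> VV[1]=[4, 5, 0, 3]
Event 6 stamp: [2, 0, 0, 0]
Event 7 stamp: [3, 0, 0, 0]
[2, 0, 0, 0] <= [3, 0, 0, 0]? True. Equal? False. Happens-before: True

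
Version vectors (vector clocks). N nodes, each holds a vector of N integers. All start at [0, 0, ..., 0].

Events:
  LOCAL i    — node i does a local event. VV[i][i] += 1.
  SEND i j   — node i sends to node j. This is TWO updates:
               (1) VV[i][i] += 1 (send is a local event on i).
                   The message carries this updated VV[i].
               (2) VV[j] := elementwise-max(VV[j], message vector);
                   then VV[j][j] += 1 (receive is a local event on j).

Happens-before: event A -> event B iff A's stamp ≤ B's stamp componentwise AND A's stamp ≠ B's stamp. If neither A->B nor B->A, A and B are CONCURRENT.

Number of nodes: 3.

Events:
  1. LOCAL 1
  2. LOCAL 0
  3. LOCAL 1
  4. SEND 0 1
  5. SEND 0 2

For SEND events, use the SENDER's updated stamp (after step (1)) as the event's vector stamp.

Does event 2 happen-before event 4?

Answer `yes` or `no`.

Initial: VV[0]=[0, 0, 0]
Initial: VV[1]=[0, 0, 0]
Initial: VV[2]=[0, 0, 0]
Event 1: LOCAL 1: VV[1][1]++ -> VV[1]=[0, 1, 0]
Event 2: LOCAL 0: VV[0][0]++ -> VV[0]=[1, 0, 0]
Event 3: LOCAL 1: VV[1][1]++ -> VV[1]=[0, 2, 0]
Event 4: SEND 0->1: VV[0][0]++ -> VV[0]=[2, 0, 0], msg_vec=[2, 0, 0]; VV[1]=max(VV[1],msg_vec) then VV[1][1]++ -> VV[1]=[2, 3, 0]
Event 5: SEND 0->2: VV[0][0]++ -> VV[0]=[3, 0, 0], msg_vec=[3, 0, 0]; VV[2]=max(VV[2],msg_vec) then VV[2][2]++ -> VV[2]=[3, 0, 1]
Event 2 stamp: [1, 0, 0]
Event 4 stamp: [2, 0, 0]
[1, 0, 0] <= [2, 0, 0]? True. Equal? False. Happens-before: True

Answer: yes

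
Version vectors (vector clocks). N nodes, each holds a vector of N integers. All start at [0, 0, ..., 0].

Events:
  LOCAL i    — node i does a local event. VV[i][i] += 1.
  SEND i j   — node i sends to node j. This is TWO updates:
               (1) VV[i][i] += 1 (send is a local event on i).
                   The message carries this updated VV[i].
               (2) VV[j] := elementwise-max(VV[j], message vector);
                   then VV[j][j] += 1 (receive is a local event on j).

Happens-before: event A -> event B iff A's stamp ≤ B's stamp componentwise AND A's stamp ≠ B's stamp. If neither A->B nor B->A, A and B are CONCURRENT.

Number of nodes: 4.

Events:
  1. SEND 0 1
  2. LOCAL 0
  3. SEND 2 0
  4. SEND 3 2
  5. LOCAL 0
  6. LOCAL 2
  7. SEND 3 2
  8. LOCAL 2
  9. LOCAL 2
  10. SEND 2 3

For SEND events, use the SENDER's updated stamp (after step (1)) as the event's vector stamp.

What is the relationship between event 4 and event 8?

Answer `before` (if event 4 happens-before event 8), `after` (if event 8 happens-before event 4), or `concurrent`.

Answer: before

Derivation:
Initial: VV[0]=[0, 0, 0, 0]
Initial: VV[1]=[0, 0, 0, 0]
Initial: VV[2]=[0, 0, 0, 0]
Initial: VV[3]=[0, 0, 0, 0]
Event 1: SEND 0->1: VV[0][0]++ -> VV[0]=[1, 0, 0, 0], msg_vec=[1, 0, 0, 0]; VV[1]=max(VV[1],msg_vec) then VV[1][1]++ -> VV[1]=[1, 1, 0, 0]
Event 2: LOCAL 0: VV[0][0]++ -> VV[0]=[2, 0, 0, 0]
Event 3: SEND 2->0: VV[2][2]++ -> VV[2]=[0, 0, 1, 0], msg_vec=[0, 0, 1, 0]; VV[0]=max(VV[0],msg_vec) then VV[0][0]++ -> VV[0]=[3, 0, 1, 0]
Event 4: SEND 3->2: VV[3][3]++ -> VV[3]=[0, 0, 0, 1], msg_vec=[0, 0, 0, 1]; VV[2]=max(VV[2],msg_vec) then VV[2][2]++ -> VV[2]=[0, 0, 2, 1]
Event 5: LOCAL 0: VV[0][0]++ -> VV[0]=[4, 0, 1, 0]
Event 6: LOCAL 2: VV[2][2]++ -> VV[2]=[0, 0, 3, 1]
Event 7: SEND 3->2: VV[3][3]++ -> VV[3]=[0, 0, 0, 2], msg_vec=[0, 0, 0, 2]; VV[2]=max(VV[2],msg_vec) then VV[2][2]++ -> VV[2]=[0, 0, 4, 2]
Event 8: LOCAL 2: VV[2][2]++ -> VV[2]=[0, 0, 5, 2]
Event 9: LOCAL 2: VV[2][2]++ -> VV[2]=[0, 0, 6, 2]
Event 10: SEND 2->3: VV[2][2]++ -> VV[2]=[0, 0, 7, 2], msg_vec=[0, 0, 7, 2]; VV[3]=max(VV[3],msg_vec) then VV[3][3]++ -> VV[3]=[0, 0, 7, 3]
Event 4 stamp: [0, 0, 0, 1]
Event 8 stamp: [0, 0, 5, 2]
[0, 0, 0, 1] <= [0, 0, 5, 2]? True
[0, 0, 5, 2] <= [0, 0, 0, 1]? False
Relation: before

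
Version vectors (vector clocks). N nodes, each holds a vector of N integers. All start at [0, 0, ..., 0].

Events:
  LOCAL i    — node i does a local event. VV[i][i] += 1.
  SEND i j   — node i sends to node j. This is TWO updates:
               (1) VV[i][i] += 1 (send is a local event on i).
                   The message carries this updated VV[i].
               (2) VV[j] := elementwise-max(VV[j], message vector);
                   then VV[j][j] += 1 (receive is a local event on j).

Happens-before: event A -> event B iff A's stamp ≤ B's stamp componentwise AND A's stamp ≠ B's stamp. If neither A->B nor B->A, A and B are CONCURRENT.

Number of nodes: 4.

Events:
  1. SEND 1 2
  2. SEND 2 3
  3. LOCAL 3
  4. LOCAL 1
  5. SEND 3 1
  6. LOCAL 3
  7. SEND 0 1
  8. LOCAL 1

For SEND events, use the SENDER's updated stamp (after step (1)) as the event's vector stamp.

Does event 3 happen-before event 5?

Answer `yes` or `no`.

Answer: yes

Derivation:
Initial: VV[0]=[0, 0, 0, 0]
Initial: VV[1]=[0, 0, 0, 0]
Initial: VV[2]=[0, 0, 0, 0]
Initial: VV[3]=[0, 0, 0, 0]
Event 1: SEND 1->2: VV[1][1]++ -> VV[1]=[0, 1, 0, 0], msg_vec=[0, 1, 0, 0]; VV[2]=max(VV[2],msg_vec) then VV[2][2]++ -> VV[2]=[0, 1, 1, 0]
Event 2: SEND 2->3: VV[2][2]++ -> VV[2]=[0, 1, 2, 0], msg_vec=[0, 1, 2, 0]; VV[3]=max(VV[3],msg_vec) then VV[3][3]++ -> VV[3]=[0, 1, 2, 1]
Event 3: LOCAL 3: VV[3][3]++ -> VV[3]=[0, 1, 2, 2]
Event 4: LOCAL 1: VV[1][1]++ -> VV[1]=[0, 2, 0, 0]
Event 5: SEND 3->1: VV[3][3]++ -> VV[3]=[0, 1, 2, 3], msg_vec=[0, 1, 2, 3]; VV[1]=max(VV[1],msg_vec) then VV[1][1]++ -> VV[1]=[0, 3, 2, 3]
Event 6: LOCAL 3: VV[3][3]++ -> VV[3]=[0, 1, 2, 4]
Event 7: SEND 0->1: VV[0][0]++ -> VV[0]=[1, 0, 0, 0], msg_vec=[1, 0, 0, 0]; VV[1]=max(VV[1],msg_vec) then VV[1][1]++ -> VV[1]=[1, 4, 2, 3]
Event 8: LOCAL 1: VV[1][1]++ -> VV[1]=[1, 5, 2, 3]
Event 3 stamp: [0, 1, 2, 2]
Event 5 stamp: [0, 1, 2, 3]
[0, 1, 2, 2] <= [0, 1, 2, 3]? True. Equal? False. Happens-before: True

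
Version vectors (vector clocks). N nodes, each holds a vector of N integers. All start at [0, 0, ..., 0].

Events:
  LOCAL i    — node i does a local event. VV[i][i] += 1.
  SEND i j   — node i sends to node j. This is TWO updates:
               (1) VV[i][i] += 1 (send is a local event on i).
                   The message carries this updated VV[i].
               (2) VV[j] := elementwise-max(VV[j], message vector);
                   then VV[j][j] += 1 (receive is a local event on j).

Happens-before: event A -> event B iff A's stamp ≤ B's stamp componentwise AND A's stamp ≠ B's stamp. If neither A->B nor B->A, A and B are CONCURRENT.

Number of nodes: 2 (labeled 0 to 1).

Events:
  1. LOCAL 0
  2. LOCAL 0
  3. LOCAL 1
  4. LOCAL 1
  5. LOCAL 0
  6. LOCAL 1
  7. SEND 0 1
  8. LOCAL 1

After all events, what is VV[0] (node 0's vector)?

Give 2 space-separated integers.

Answer: 4 0

Derivation:
Initial: VV[0]=[0, 0]
Initial: VV[1]=[0, 0]
Event 1: LOCAL 0: VV[0][0]++ -> VV[0]=[1, 0]
Event 2: LOCAL 0: VV[0][0]++ -> VV[0]=[2, 0]
Event 3: LOCAL 1: VV[1][1]++ -> VV[1]=[0, 1]
Event 4: LOCAL 1: VV[1][1]++ -> VV[1]=[0, 2]
Event 5: LOCAL 0: VV[0][0]++ -> VV[0]=[3, 0]
Event 6: LOCAL 1: VV[1][1]++ -> VV[1]=[0, 3]
Event 7: SEND 0->1: VV[0][0]++ -> VV[0]=[4, 0], msg_vec=[4, 0]; VV[1]=max(VV[1],msg_vec) then VV[1][1]++ -> VV[1]=[4, 4]
Event 8: LOCAL 1: VV[1][1]++ -> VV[1]=[4, 5]
Final vectors: VV[0]=[4, 0]; VV[1]=[4, 5]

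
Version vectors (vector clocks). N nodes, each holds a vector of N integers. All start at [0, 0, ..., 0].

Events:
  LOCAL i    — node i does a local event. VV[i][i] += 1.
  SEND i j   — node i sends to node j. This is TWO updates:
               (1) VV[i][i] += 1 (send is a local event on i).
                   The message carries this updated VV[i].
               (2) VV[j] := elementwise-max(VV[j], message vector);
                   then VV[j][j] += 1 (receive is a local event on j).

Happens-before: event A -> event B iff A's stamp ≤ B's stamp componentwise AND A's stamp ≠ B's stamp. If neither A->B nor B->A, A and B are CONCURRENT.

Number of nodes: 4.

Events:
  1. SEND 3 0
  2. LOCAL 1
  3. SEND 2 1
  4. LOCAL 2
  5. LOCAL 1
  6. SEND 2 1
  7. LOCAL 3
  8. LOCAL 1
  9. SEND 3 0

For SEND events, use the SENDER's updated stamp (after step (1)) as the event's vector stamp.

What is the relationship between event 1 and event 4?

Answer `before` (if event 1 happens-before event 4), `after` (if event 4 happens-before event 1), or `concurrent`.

Initial: VV[0]=[0, 0, 0, 0]
Initial: VV[1]=[0, 0, 0, 0]
Initial: VV[2]=[0, 0, 0, 0]
Initial: VV[3]=[0, 0, 0, 0]
Event 1: SEND 3->0: VV[3][3]++ -> VV[3]=[0, 0, 0, 1], msg_vec=[0, 0, 0, 1]; VV[0]=max(VV[0],msg_vec) then VV[0][0]++ -> VV[0]=[1, 0, 0, 1]
Event 2: LOCAL 1: VV[1][1]++ -> VV[1]=[0, 1, 0, 0]
Event 3: SEND 2->1: VV[2][2]++ -> VV[2]=[0, 0, 1, 0], msg_vec=[0, 0, 1, 0]; VV[1]=max(VV[1],msg_vec) then VV[1][1]++ -> VV[1]=[0, 2, 1, 0]
Event 4: LOCAL 2: VV[2][2]++ -> VV[2]=[0, 0, 2, 0]
Event 5: LOCAL 1: VV[1][1]++ -> VV[1]=[0, 3, 1, 0]
Event 6: SEND 2->1: VV[2][2]++ -> VV[2]=[0, 0, 3, 0], msg_vec=[0, 0, 3, 0]; VV[1]=max(VV[1],msg_vec) then VV[1][1]++ -> VV[1]=[0, 4, 3, 0]
Event 7: LOCAL 3: VV[3][3]++ -> VV[3]=[0, 0, 0, 2]
Event 8: LOCAL 1: VV[1][1]++ -> VV[1]=[0, 5, 3, 0]
Event 9: SEND 3->0: VV[3][3]++ -> VV[3]=[0, 0, 0, 3], msg_vec=[0, 0, 0, 3]; VV[0]=max(VV[0],msg_vec) then VV[0][0]++ -> VV[0]=[2, 0, 0, 3]
Event 1 stamp: [0, 0, 0, 1]
Event 4 stamp: [0, 0, 2, 0]
[0, 0, 0, 1] <= [0, 0, 2, 0]? False
[0, 0, 2, 0] <= [0, 0, 0, 1]? False
Relation: concurrent

Answer: concurrent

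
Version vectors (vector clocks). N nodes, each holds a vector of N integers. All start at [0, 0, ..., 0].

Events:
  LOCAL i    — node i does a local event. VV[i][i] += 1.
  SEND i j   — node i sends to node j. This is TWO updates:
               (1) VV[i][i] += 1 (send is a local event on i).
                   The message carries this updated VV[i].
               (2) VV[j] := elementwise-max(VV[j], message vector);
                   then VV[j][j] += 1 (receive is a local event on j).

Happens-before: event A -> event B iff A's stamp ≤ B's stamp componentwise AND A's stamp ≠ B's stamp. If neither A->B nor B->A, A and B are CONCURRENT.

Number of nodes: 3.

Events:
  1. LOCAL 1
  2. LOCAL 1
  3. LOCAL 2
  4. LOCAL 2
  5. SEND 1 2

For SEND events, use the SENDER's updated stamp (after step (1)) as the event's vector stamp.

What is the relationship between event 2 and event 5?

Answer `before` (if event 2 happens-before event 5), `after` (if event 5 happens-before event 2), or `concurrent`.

Answer: before

Derivation:
Initial: VV[0]=[0, 0, 0]
Initial: VV[1]=[0, 0, 0]
Initial: VV[2]=[0, 0, 0]
Event 1: LOCAL 1: VV[1][1]++ -> VV[1]=[0, 1, 0]
Event 2: LOCAL 1: VV[1][1]++ -> VV[1]=[0, 2, 0]
Event 3: LOCAL 2: VV[2][2]++ -> VV[2]=[0, 0, 1]
Event 4: LOCAL 2: VV[2][2]++ -> VV[2]=[0, 0, 2]
Event 5: SEND 1->2: VV[1][1]++ -> VV[1]=[0, 3, 0], msg_vec=[0, 3, 0]; VV[2]=max(VV[2],msg_vec) then VV[2][2]++ -> VV[2]=[0, 3, 3]
Event 2 stamp: [0, 2, 0]
Event 5 stamp: [0, 3, 0]
[0, 2, 0] <= [0, 3, 0]? True
[0, 3, 0] <= [0, 2, 0]? False
Relation: before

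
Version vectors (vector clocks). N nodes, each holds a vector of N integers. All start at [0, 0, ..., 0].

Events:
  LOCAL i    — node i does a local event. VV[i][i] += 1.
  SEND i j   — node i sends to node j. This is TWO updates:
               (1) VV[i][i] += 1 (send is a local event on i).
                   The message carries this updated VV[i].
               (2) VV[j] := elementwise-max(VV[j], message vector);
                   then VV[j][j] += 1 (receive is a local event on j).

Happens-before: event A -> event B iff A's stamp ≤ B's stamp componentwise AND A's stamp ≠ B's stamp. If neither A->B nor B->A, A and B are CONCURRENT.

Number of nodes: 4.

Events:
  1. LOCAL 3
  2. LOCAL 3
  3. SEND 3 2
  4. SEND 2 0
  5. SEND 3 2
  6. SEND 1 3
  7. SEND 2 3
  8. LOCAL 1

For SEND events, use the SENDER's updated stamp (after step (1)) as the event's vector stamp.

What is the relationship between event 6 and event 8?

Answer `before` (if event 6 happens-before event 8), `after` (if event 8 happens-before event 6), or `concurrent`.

Initial: VV[0]=[0, 0, 0, 0]
Initial: VV[1]=[0, 0, 0, 0]
Initial: VV[2]=[0, 0, 0, 0]
Initial: VV[3]=[0, 0, 0, 0]
Event 1: LOCAL 3: VV[3][3]++ -> VV[3]=[0, 0, 0, 1]
Event 2: LOCAL 3: VV[3][3]++ -> VV[3]=[0, 0, 0, 2]
Event 3: SEND 3->2: VV[3][3]++ -> VV[3]=[0, 0, 0, 3], msg_vec=[0, 0, 0, 3]; VV[2]=max(VV[2],msg_vec) then VV[2][2]++ -> VV[2]=[0, 0, 1, 3]
Event 4: SEND 2->0: VV[2][2]++ -> VV[2]=[0, 0, 2, 3], msg_vec=[0, 0, 2, 3]; VV[0]=max(VV[0],msg_vec) then VV[0][0]++ -> VV[0]=[1, 0, 2, 3]
Event 5: SEND 3->2: VV[3][3]++ -> VV[3]=[0, 0, 0, 4], msg_vec=[0, 0, 0, 4]; VV[2]=max(VV[2],msg_vec) then VV[2][2]++ -> VV[2]=[0, 0, 3, 4]
Event 6: SEND 1->3: VV[1][1]++ -> VV[1]=[0, 1, 0, 0], msg_vec=[0, 1, 0, 0]; VV[3]=max(VV[3],msg_vec) then VV[3][3]++ -> VV[3]=[0, 1, 0, 5]
Event 7: SEND 2->3: VV[2][2]++ -> VV[2]=[0, 0, 4, 4], msg_vec=[0, 0, 4, 4]; VV[3]=max(VV[3],msg_vec) then VV[3][3]++ -> VV[3]=[0, 1, 4, 6]
Event 8: LOCAL 1: VV[1][1]++ -> VV[1]=[0, 2, 0, 0]
Event 6 stamp: [0, 1, 0, 0]
Event 8 stamp: [0, 2, 0, 0]
[0, 1, 0, 0] <= [0, 2, 0, 0]? True
[0, 2, 0, 0] <= [0, 1, 0, 0]? False
Relation: before

Answer: before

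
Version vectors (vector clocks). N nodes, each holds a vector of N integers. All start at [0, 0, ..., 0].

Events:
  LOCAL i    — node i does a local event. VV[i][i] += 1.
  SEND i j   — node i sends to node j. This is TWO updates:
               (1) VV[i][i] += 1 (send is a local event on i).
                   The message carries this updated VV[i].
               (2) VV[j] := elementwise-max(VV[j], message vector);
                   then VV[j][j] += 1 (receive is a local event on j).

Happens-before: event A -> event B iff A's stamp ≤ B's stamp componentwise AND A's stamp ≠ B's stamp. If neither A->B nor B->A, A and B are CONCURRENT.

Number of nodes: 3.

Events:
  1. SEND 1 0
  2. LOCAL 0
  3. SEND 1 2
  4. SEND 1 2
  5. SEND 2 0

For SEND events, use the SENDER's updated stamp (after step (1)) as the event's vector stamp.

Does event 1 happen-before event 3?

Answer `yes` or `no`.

Answer: yes

Derivation:
Initial: VV[0]=[0, 0, 0]
Initial: VV[1]=[0, 0, 0]
Initial: VV[2]=[0, 0, 0]
Event 1: SEND 1->0: VV[1][1]++ -> VV[1]=[0, 1, 0], msg_vec=[0, 1, 0]; VV[0]=max(VV[0],msg_vec) then VV[0][0]++ -> VV[0]=[1, 1, 0]
Event 2: LOCAL 0: VV[0][0]++ -> VV[0]=[2, 1, 0]
Event 3: SEND 1->2: VV[1][1]++ -> VV[1]=[0, 2, 0], msg_vec=[0, 2, 0]; VV[2]=max(VV[2],msg_vec) then VV[2][2]++ -> VV[2]=[0, 2, 1]
Event 4: SEND 1->2: VV[1][1]++ -> VV[1]=[0, 3, 0], msg_vec=[0, 3, 0]; VV[2]=max(VV[2],msg_vec) then VV[2][2]++ -> VV[2]=[0, 3, 2]
Event 5: SEND 2->0: VV[2][2]++ -> VV[2]=[0, 3, 3], msg_vec=[0, 3, 3]; VV[0]=max(VV[0],msg_vec) then VV[0][0]++ -> VV[0]=[3, 3, 3]
Event 1 stamp: [0, 1, 0]
Event 3 stamp: [0, 2, 0]
[0, 1, 0] <= [0, 2, 0]? True. Equal? False. Happens-before: True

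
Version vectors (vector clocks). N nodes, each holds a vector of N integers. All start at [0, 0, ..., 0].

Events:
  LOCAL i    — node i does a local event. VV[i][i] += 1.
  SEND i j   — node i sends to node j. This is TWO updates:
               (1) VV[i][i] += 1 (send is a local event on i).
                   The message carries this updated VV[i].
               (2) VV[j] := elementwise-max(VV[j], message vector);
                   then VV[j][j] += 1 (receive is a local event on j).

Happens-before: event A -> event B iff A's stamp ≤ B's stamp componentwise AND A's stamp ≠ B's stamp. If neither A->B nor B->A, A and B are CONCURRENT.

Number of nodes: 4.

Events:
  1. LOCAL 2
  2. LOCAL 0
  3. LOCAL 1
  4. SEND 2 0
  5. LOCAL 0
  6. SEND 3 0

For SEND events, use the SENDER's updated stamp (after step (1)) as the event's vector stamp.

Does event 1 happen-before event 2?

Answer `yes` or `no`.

Initial: VV[0]=[0, 0, 0, 0]
Initial: VV[1]=[0, 0, 0, 0]
Initial: VV[2]=[0, 0, 0, 0]
Initial: VV[3]=[0, 0, 0, 0]
Event 1: LOCAL 2: VV[2][2]++ -> VV[2]=[0, 0, 1, 0]
Event 2: LOCAL 0: VV[0][0]++ -> VV[0]=[1, 0, 0, 0]
Event 3: LOCAL 1: VV[1][1]++ -> VV[1]=[0, 1, 0, 0]
Event 4: SEND 2->0: VV[2][2]++ -> VV[2]=[0, 0, 2, 0], msg_vec=[0, 0, 2, 0]; VV[0]=max(VV[0],msg_vec) then VV[0][0]++ -> VV[0]=[2, 0, 2, 0]
Event 5: LOCAL 0: VV[0][0]++ -> VV[0]=[3, 0, 2, 0]
Event 6: SEND 3->0: VV[3][3]++ -> VV[3]=[0, 0, 0, 1], msg_vec=[0, 0, 0, 1]; VV[0]=max(VV[0],msg_vec) then VV[0][0]++ -> VV[0]=[4, 0, 2, 1]
Event 1 stamp: [0, 0, 1, 0]
Event 2 stamp: [1, 0, 0, 0]
[0, 0, 1, 0] <= [1, 0, 0, 0]? False. Equal? False. Happens-before: False

Answer: no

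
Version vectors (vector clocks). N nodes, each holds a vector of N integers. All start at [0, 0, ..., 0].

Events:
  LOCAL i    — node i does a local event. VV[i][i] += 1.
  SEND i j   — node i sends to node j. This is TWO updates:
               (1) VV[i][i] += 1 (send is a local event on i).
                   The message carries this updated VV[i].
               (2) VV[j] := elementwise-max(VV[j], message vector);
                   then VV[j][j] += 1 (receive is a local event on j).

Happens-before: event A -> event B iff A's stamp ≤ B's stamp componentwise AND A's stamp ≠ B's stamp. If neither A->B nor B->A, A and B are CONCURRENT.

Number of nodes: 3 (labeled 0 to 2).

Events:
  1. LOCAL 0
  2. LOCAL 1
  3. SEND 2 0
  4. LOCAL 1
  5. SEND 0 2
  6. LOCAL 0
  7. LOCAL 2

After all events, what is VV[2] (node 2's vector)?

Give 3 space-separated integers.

Initial: VV[0]=[0, 0, 0]
Initial: VV[1]=[0, 0, 0]
Initial: VV[2]=[0, 0, 0]
Event 1: LOCAL 0: VV[0][0]++ -> VV[0]=[1, 0, 0]
Event 2: LOCAL 1: VV[1][1]++ -> VV[1]=[0, 1, 0]
Event 3: SEND 2->0: VV[2][2]++ -> VV[2]=[0, 0, 1], msg_vec=[0, 0, 1]; VV[0]=max(VV[0],msg_vec) then VV[0][0]++ -> VV[0]=[2, 0, 1]
Event 4: LOCAL 1: VV[1][1]++ -> VV[1]=[0, 2, 0]
Event 5: SEND 0->2: VV[0][0]++ -> VV[0]=[3, 0, 1], msg_vec=[3, 0, 1]; VV[2]=max(VV[2],msg_vec) then VV[2][2]++ -> VV[2]=[3, 0, 2]
Event 6: LOCAL 0: VV[0][0]++ -> VV[0]=[4, 0, 1]
Event 7: LOCAL 2: VV[2][2]++ -> VV[2]=[3, 0, 3]
Final vectors: VV[0]=[4, 0, 1]; VV[1]=[0, 2, 0]; VV[2]=[3, 0, 3]

Answer: 3 0 3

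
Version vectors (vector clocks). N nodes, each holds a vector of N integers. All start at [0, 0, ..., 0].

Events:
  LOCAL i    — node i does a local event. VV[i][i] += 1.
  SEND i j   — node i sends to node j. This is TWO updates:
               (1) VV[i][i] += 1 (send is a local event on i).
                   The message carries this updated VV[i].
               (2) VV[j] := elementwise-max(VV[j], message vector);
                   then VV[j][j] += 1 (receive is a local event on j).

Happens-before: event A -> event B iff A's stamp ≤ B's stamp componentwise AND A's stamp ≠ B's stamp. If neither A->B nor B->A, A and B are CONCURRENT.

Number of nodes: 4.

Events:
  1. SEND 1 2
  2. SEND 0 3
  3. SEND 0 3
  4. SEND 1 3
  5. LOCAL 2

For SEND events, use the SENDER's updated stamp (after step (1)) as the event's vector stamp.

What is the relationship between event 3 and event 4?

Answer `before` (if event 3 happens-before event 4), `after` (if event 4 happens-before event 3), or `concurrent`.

Initial: VV[0]=[0, 0, 0, 0]
Initial: VV[1]=[0, 0, 0, 0]
Initial: VV[2]=[0, 0, 0, 0]
Initial: VV[3]=[0, 0, 0, 0]
Event 1: SEND 1->2: VV[1][1]++ -> VV[1]=[0, 1, 0, 0], msg_vec=[0, 1, 0, 0]; VV[2]=max(VV[2],msg_vec) then VV[2][2]++ -> VV[2]=[0, 1, 1, 0]
Event 2: SEND 0->3: VV[0][0]++ -> VV[0]=[1, 0, 0, 0], msg_vec=[1, 0, 0, 0]; VV[3]=max(VV[3],msg_vec) then VV[3][3]++ -> VV[3]=[1, 0, 0, 1]
Event 3: SEND 0->3: VV[0][0]++ -> VV[0]=[2, 0, 0, 0], msg_vec=[2, 0, 0, 0]; VV[3]=max(VV[3],msg_vec) then VV[3][3]++ -> VV[3]=[2, 0, 0, 2]
Event 4: SEND 1->3: VV[1][1]++ -> VV[1]=[0, 2, 0, 0], msg_vec=[0, 2, 0, 0]; VV[3]=max(VV[3],msg_vec) then VV[3][3]++ -> VV[3]=[2, 2, 0, 3]
Event 5: LOCAL 2: VV[2][2]++ -> VV[2]=[0, 1, 2, 0]
Event 3 stamp: [2, 0, 0, 0]
Event 4 stamp: [0, 2, 0, 0]
[2, 0, 0, 0] <= [0, 2, 0, 0]? False
[0, 2, 0, 0] <= [2, 0, 0, 0]? False
Relation: concurrent

Answer: concurrent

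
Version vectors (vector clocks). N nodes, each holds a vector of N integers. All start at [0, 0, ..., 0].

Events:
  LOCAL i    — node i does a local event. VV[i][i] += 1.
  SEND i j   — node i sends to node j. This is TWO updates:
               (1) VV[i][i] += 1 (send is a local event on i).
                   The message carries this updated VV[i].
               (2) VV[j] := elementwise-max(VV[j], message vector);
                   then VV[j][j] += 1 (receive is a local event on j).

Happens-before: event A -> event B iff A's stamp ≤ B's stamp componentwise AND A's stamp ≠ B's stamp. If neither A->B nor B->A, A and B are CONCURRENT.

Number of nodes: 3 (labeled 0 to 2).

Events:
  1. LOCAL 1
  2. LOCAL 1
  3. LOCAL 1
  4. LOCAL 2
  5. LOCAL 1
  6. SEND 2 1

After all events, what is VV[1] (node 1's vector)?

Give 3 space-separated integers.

Answer: 0 5 2

Derivation:
Initial: VV[0]=[0, 0, 0]
Initial: VV[1]=[0, 0, 0]
Initial: VV[2]=[0, 0, 0]
Event 1: LOCAL 1: VV[1][1]++ -> VV[1]=[0, 1, 0]
Event 2: LOCAL 1: VV[1][1]++ -> VV[1]=[0, 2, 0]
Event 3: LOCAL 1: VV[1][1]++ -> VV[1]=[0, 3, 0]
Event 4: LOCAL 2: VV[2][2]++ -> VV[2]=[0, 0, 1]
Event 5: LOCAL 1: VV[1][1]++ -> VV[1]=[0, 4, 0]
Event 6: SEND 2->1: VV[2][2]++ -> VV[2]=[0, 0, 2], msg_vec=[0, 0, 2]; VV[1]=max(VV[1],msg_vec) then VV[1][1]++ -> VV[1]=[0, 5, 2]
Final vectors: VV[0]=[0, 0, 0]; VV[1]=[0, 5, 2]; VV[2]=[0, 0, 2]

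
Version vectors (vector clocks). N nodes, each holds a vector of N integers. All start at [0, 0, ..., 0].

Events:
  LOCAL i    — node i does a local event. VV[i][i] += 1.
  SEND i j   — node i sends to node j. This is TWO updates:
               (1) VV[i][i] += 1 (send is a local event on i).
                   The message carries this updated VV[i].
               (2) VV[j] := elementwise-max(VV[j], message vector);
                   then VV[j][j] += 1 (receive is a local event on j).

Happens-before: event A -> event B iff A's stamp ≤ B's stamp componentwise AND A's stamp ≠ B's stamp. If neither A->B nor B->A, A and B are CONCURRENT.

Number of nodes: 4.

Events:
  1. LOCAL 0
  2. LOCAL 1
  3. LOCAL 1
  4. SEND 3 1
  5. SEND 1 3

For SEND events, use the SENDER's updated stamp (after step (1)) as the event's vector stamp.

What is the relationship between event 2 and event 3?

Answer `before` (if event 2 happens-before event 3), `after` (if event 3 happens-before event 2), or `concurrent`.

Answer: before

Derivation:
Initial: VV[0]=[0, 0, 0, 0]
Initial: VV[1]=[0, 0, 0, 0]
Initial: VV[2]=[0, 0, 0, 0]
Initial: VV[3]=[0, 0, 0, 0]
Event 1: LOCAL 0: VV[0][0]++ -> VV[0]=[1, 0, 0, 0]
Event 2: LOCAL 1: VV[1][1]++ -> VV[1]=[0, 1, 0, 0]
Event 3: LOCAL 1: VV[1][1]++ -> VV[1]=[0, 2, 0, 0]
Event 4: SEND 3->1: VV[3][3]++ -> VV[3]=[0, 0, 0, 1], msg_vec=[0, 0, 0, 1]; VV[1]=max(VV[1],msg_vec) then VV[1][1]++ -> VV[1]=[0, 3, 0, 1]
Event 5: SEND 1->3: VV[1][1]++ -> VV[1]=[0, 4, 0, 1], msg_vec=[0, 4, 0, 1]; VV[3]=max(VV[3],msg_vec) then VV[3][3]++ -> VV[3]=[0, 4, 0, 2]
Event 2 stamp: [0, 1, 0, 0]
Event 3 stamp: [0, 2, 0, 0]
[0, 1, 0, 0] <= [0, 2, 0, 0]? True
[0, 2, 0, 0] <= [0, 1, 0, 0]? False
Relation: before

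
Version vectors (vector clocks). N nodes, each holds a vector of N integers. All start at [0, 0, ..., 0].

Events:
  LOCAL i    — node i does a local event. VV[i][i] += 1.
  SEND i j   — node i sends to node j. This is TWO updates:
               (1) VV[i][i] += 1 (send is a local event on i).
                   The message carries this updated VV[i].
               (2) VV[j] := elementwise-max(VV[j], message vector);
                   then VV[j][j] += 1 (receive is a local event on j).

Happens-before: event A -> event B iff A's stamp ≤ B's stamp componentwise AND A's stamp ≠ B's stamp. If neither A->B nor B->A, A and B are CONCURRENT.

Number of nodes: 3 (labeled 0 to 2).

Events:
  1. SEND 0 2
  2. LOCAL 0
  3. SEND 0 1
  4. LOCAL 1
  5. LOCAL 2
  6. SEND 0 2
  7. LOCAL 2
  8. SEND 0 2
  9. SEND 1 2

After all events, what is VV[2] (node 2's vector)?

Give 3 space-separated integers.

Initial: VV[0]=[0, 0, 0]
Initial: VV[1]=[0, 0, 0]
Initial: VV[2]=[0, 0, 0]
Event 1: SEND 0->2: VV[0][0]++ -> VV[0]=[1, 0, 0], msg_vec=[1, 0, 0]; VV[2]=max(VV[2],msg_vec) then VV[2][2]++ -> VV[2]=[1, 0, 1]
Event 2: LOCAL 0: VV[0][0]++ -> VV[0]=[2, 0, 0]
Event 3: SEND 0->1: VV[0][0]++ -> VV[0]=[3, 0, 0], msg_vec=[3, 0, 0]; VV[1]=max(VV[1],msg_vec) then VV[1][1]++ -> VV[1]=[3, 1, 0]
Event 4: LOCAL 1: VV[1][1]++ -> VV[1]=[3, 2, 0]
Event 5: LOCAL 2: VV[2][2]++ -> VV[2]=[1, 0, 2]
Event 6: SEND 0->2: VV[0][0]++ -> VV[0]=[4, 0, 0], msg_vec=[4, 0, 0]; VV[2]=max(VV[2],msg_vec) then VV[2][2]++ -> VV[2]=[4, 0, 3]
Event 7: LOCAL 2: VV[2][2]++ -> VV[2]=[4, 0, 4]
Event 8: SEND 0->2: VV[0][0]++ -> VV[0]=[5, 0, 0], msg_vec=[5, 0, 0]; VV[2]=max(VV[2],msg_vec) then VV[2][2]++ -> VV[2]=[5, 0, 5]
Event 9: SEND 1->2: VV[1][1]++ -> VV[1]=[3, 3, 0], msg_vec=[3, 3, 0]; VV[2]=max(VV[2],msg_vec) then VV[2][2]++ -> VV[2]=[5, 3, 6]
Final vectors: VV[0]=[5, 0, 0]; VV[1]=[3, 3, 0]; VV[2]=[5, 3, 6]

Answer: 5 3 6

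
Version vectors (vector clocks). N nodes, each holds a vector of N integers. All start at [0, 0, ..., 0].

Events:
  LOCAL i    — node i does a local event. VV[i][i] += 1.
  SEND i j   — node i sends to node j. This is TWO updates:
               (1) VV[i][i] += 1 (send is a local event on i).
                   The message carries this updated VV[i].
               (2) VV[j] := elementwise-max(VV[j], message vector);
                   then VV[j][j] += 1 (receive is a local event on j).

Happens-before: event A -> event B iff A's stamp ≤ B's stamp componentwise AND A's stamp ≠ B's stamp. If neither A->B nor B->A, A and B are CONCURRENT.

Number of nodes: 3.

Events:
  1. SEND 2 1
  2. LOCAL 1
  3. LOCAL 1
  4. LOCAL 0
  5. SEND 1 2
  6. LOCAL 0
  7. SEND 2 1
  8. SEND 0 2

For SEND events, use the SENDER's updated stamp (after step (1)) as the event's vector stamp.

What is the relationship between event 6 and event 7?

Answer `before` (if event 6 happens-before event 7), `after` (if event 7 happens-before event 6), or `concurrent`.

Answer: concurrent

Derivation:
Initial: VV[0]=[0, 0, 0]
Initial: VV[1]=[0, 0, 0]
Initial: VV[2]=[0, 0, 0]
Event 1: SEND 2->1: VV[2][2]++ -> VV[2]=[0, 0, 1], msg_vec=[0, 0, 1]; VV[1]=max(VV[1],msg_vec) then VV[1][1]++ -> VV[1]=[0, 1, 1]
Event 2: LOCAL 1: VV[1][1]++ -> VV[1]=[0, 2, 1]
Event 3: LOCAL 1: VV[1][1]++ -> VV[1]=[0, 3, 1]
Event 4: LOCAL 0: VV[0][0]++ -> VV[0]=[1, 0, 0]
Event 5: SEND 1->2: VV[1][1]++ -> VV[1]=[0, 4, 1], msg_vec=[0, 4, 1]; VV[2]=max(VV[2],msg_vec) then VV[2][2]++ -> VV[2]=[0, 4, 2]
Event 6: LOCAL 0: VV[0][0]++ -> VV[0]=[2, 0, 0]
Event 7: SEND 2->1: VV[2][2]++ -> VV[2]=[0, 4, 3], msg_vec=[0, 4, 3]; VV[1]=max(VV[1],msg_vec) then VV[1][1]++ -> VV[1]=[0, 5, 3]
Event 8: SEND 0->2: VV[0][0]++ -> VV[0]=[3, 0, 0], msg_vec=[3, 0, 0]; VV[2]=max(VV[2],msg_vec) then VV[2][2]++ -> VV[2]=[3, 4, 4]
Event 6 stamp: [2, 0, 0]
Event 7 stamp: [0, 4, 3]
[2, 0, 0] <= [0, 4, 3]? False
[0, 4, 3] <= [2, 0, 0]? False
Relation: concurrent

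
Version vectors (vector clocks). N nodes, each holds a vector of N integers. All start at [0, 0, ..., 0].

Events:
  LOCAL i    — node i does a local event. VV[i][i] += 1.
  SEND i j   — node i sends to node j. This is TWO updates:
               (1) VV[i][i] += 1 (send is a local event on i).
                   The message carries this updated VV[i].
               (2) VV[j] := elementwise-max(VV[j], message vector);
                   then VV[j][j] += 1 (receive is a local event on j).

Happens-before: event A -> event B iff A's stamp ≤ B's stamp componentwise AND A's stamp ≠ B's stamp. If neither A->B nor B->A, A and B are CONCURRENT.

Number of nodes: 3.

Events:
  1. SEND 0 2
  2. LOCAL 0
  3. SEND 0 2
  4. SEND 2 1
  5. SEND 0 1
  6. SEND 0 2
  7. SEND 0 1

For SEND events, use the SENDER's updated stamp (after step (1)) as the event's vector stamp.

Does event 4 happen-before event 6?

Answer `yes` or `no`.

Initial: VV[0]=[0, 0, 0]
Initial: VV[1]=[0, 0, 0]
Initial: VV[2]=[0, 0, 0]
Event 1: SEND 0->2: VV[0][0]++ -> VV[0]=[1, 0, 0], msg_vec=[1, 0, 0]; VV[2]=max(VV[2],msg_vec) then VV[2][2]++ -> VV[2]=[1, 0, 1]
Event 2: LOCAL 0: VV[0][0]++ -> VV[0]=[2, 0, 0]
Event 3: SEND 0->2: VV[0][0]++ -> VV[0]=[3, 0, 0], msg_vec=[3, 0, 0]; VV[2]=max(VV[2],msg_vec) then VV[2][2]++ -> VV[2]=[3, 0, 2]
Event 4: SEND 2->1: VV[2][2]++ -> VV[2]=[3, 0, 3], msg_vec=[3, 0, 3]; VV[1]=max(VV[1],msg_vec) then VV[1][1]++ -> VV[1]=[3, 1, 3]
Event 5: SEND 0->1: VV[0][0]++ -> VV[0]=[4, 0, 0], msg_vec=[4, 0, 0]; VV[1]=max(VV[1],msg_vec) then VV[1][1]++ -> VV[1]=[4, 2, 3]
Event 6: SEND 0->2: VV[0][0]++ -> VV[0]=[5, 0, 0], msg_vec=[5, 0, 0]; VV[2]=max(VV[2],msg_vec) then VV[2][2]++ -> VV[2]=[5, 0, 4]
Event 7: SEND 0->1: VV[0][0]++ -> VV[0]=[6, 0, 0], msg_vec=[6, 0, 0]; VV[1]=max(VV[1],msg_vec) then VV[1][1]++ -> VV[1]=[6, 3, 3]
Event 4 stamp: [3, 0, 3]
Event 6 stamp: [5, 0, 0]
[3, 0, 3] <= [5, 0, 0]? False. Equal? False. Happens-before: False

Answer: no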